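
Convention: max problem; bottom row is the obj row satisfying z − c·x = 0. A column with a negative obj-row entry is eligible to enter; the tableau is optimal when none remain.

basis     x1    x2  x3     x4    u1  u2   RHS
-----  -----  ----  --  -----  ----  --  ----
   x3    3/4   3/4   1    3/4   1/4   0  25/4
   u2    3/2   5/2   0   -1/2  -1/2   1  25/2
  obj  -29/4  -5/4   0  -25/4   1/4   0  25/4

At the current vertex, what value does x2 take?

0

x2 is not in the basis, so in the current basic feasible solution x2 = 0.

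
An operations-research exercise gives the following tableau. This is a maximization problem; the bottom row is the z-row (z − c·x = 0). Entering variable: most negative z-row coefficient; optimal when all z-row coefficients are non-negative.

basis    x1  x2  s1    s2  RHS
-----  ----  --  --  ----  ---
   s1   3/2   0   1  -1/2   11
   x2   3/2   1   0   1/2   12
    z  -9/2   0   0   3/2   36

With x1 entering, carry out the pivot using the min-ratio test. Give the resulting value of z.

Ratio test on column x1 — row 1: 11/(3/2) = 22/3; row 2: 12/(3/2) = 8. Minimum is 22/3 at row 1 (s1 leaves); pivot element 3/2.
Pivot on row 1; the z-row RHS becomes 36 − (-9/2)·(22/3) = 69.

69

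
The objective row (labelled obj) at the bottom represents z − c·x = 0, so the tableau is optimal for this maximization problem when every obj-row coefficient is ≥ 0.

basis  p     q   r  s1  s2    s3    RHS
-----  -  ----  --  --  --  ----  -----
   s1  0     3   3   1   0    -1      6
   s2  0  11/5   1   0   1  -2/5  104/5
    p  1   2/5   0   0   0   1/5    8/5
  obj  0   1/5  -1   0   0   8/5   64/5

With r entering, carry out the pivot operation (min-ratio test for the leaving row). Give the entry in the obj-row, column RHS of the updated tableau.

74/5

Ratio test on column r — row 1: 6/3 = 2; row 2: (104/5)/1 = 104/5; row 3: entry 0 ≤ 0. Minimum is 2 at row 1 (s1 leaves); pivot element 3.
Divide row 1 by 3; eliminate column r from the other rows.
obj-row update in column RHS: 64/5 − (-1)·2 = 74/5.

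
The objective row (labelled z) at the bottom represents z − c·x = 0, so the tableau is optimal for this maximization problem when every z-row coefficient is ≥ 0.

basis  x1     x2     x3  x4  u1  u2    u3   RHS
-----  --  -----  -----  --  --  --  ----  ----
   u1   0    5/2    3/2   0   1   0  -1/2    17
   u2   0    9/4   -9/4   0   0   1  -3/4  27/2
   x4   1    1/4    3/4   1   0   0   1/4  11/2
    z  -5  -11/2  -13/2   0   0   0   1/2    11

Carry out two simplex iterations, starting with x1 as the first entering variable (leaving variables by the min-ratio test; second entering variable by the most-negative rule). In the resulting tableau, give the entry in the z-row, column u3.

1/3

Ratio test on column x1 — row 1: entry 0 ≤ 0; row 2: entry 0 ≤ 0; row 3: (11/2)/1 = 11/2. Minimum is 11/2 at row 3 (x4 leaves); pivot element 1.
Divide row 3 by 1; eliminate column x1 from the other rows.
Second iteration: most negative z-row entry is -17/4 in column x2, so x2 enters.
Ratio test on column x2 — row 1: 17/(5/2) = 34/5; row 2: (27/2)/(9/4) = 6; row 3: (11/2)/(1/4) = 22. Minimum is 6 at row 2 (u2 leaves); pivot element 9/4.
Divide row 2 by 9/4; eliminate column x2 from the other rows.
After both pivots, the entry at the z-row, column u3 is 1/3.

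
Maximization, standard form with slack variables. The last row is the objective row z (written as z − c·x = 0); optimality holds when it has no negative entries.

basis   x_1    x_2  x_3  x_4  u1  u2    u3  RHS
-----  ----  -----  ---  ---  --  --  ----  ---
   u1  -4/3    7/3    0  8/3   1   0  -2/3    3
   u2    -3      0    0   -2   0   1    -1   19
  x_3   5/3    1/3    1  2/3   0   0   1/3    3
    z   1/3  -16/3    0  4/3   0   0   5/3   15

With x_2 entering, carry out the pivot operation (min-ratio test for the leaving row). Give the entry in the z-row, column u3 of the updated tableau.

1/7

Ratio test on column x_2 — row 1: 3/(7/3) = 9/7; row 2: entry 0 ≤ 0; row 3: 3/(1/3) = 9. Minimum is 9/7 at row 1 (u1 leaves); pivot element 7/3.
Divide row 1 by 7/3; eliminate column x_2 from the other rows.
z-row update in column u3: 5/3 − (-16/3)·(-2/7) = 1/7.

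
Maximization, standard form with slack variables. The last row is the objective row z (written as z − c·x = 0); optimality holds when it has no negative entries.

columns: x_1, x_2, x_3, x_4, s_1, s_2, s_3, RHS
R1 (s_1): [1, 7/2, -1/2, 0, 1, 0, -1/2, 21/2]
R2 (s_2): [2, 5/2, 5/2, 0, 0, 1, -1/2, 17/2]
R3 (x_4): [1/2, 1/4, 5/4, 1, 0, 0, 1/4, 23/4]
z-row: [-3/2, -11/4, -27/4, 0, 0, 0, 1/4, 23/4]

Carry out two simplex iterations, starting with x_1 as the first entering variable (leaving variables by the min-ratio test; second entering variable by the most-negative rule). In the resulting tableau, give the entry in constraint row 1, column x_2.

Ratio test on column x_1 — row 1: (21/2)/1 = 21/2; row 2: (17/2)/2 = 17/4; row 3: (23/4)/(1/2) = 23/2. Minimum is 17/4 at row 2 (s_2 leaves); pivot element 2.
Divide row 2 by 2; eliminate column x_1 from the other rows.
Second iteration: most negative z-row entry is -39/8 in column x_3, so x_3 enters.
Ratio test on column x_3 — row 1: entry -7/4 ≤ 0; row 2: (17/4)/(5/4) = 17/5; row 3: (29/8)/(5/8) = 29/5. Minimum is 17/5 at row 2 (x_1 leaves); pivot element 5/4.
Divide row 2 by 5/4; eliminate column x_3 from the other rows.
After both pivots, the entry at constraint row 1, column x_2 is 4.

4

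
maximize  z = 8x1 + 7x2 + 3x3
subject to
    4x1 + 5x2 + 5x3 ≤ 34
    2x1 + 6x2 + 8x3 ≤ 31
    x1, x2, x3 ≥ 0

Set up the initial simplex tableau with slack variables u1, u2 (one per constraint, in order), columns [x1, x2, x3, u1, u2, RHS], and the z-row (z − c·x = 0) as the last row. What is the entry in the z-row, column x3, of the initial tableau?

-3

The z-row carries the negated objective coefficients: the x3 entry is -3.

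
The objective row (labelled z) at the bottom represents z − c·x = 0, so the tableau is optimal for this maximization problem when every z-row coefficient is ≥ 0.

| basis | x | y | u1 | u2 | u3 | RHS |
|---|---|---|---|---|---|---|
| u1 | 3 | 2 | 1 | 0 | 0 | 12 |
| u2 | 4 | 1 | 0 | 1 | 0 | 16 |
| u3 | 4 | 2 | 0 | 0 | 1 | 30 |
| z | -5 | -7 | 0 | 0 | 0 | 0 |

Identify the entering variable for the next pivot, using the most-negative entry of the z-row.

Negative z-row entries: x: -5, y: -7.
The most negative is -7 in column y, so y enters.

y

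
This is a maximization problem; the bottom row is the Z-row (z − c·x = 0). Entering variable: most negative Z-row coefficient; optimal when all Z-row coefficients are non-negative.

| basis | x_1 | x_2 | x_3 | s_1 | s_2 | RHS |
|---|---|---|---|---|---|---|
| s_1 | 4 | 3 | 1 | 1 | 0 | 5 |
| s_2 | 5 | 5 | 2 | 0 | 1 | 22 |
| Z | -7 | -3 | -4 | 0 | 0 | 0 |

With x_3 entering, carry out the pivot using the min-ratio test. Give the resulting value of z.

20

Ratio test on column x_3 — row 1: 5/1 = 5; row 2: 22/2 = 11. Minimum is 5 at row 1 (s_1 leaves); pivot element 1.
Pivot on row 1; the Z-row RHS becomes 0 − (-4)·5 = 20.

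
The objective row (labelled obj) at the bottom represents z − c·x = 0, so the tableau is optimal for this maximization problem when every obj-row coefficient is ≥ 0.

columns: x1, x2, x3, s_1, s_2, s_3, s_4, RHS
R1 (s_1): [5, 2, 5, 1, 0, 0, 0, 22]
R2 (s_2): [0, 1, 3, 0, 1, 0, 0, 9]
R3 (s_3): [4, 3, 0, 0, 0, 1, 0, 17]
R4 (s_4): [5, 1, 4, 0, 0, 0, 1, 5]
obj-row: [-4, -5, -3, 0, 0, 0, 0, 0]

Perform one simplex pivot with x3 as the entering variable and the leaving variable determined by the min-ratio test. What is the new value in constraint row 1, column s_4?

-5/4

Ratio test on column x3 — row 1: 22/5 = 22/5; row 2: 9/3 = 3; row 3: entry 0 ≤ 0; row 4: 5/4 = 5/4. Minimum is 5/4 at row 4 (s_4 leaves); pivot element 4.
Divide row 4 by 4; eliminate column x3 from the other rows.
Row 1 update in column s_4: 0 − 5·(1/4) = -5/4.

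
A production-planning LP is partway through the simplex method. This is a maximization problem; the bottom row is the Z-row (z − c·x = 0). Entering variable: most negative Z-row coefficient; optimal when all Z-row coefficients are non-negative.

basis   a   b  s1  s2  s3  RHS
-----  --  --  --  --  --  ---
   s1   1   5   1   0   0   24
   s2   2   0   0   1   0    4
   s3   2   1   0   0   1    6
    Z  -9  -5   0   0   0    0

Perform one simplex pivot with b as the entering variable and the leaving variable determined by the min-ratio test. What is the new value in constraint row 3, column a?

Ratio test on column b — row 1: 24/5 = 24/5; row 2: entry 0 ≤ 0; row 3: 6/1 = 6. Minimum is 24/5 at row 1 (s1 leaves); pivot element 5.
Divide row 1 by 5; eliminate column b from the other rows.
Row 3 update in column a: 2 − 1·(1/5) = 9/5.

9/5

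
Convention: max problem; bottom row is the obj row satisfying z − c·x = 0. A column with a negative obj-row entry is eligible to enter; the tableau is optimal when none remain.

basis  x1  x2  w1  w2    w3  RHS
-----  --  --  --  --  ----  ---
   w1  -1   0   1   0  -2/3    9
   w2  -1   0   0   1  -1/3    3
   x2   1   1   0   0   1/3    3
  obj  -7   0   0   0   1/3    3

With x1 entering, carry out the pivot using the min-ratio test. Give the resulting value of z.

24

Ratio test on column x1 — row 1: entry -1 ≤ 0; row 2: entry -1 ≤ 0; row 3: 3/1 = 3. Minimum is 3 at row 3 (x2 leaves); pivot element 1.
Pivot on row 3; the obj-row RHS becomes 3 − (-7)·3 = 24.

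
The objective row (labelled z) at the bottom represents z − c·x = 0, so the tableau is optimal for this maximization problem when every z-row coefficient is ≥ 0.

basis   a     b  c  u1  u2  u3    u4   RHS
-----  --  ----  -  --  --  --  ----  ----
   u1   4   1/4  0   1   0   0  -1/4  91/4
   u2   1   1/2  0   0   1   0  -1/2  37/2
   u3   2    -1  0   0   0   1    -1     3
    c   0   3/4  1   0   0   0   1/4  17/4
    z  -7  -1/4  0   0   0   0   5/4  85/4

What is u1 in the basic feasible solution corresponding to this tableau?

u1 is basic (row 1); its value is the RHS of that row, 91/4.

91/4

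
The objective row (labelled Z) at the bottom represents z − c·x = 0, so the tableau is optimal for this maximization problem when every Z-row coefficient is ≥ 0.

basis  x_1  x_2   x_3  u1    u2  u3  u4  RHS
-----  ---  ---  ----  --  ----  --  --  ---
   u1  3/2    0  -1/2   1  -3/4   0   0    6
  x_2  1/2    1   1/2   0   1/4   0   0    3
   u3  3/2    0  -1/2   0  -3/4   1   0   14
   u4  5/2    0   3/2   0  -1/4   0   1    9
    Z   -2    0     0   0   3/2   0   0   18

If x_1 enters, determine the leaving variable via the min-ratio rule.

Column x_1 entries and ratios — u1: 6/(3/2) = 4; x_2: 3/(1/2) = 6; u3: 14/(3/2) = 28/3; u4: 9/(5/2) = 18/5.
Smallest ratio is 18/5 in the row of u4, so u4 leaves.

u4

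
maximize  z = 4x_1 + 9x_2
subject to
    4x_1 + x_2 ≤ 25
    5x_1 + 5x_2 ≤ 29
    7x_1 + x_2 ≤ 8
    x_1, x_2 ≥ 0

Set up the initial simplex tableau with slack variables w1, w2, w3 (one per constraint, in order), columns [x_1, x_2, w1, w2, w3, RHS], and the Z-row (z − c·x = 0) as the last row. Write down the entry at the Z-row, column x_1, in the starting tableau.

The Z-row carries the negated objective coefficients: the x_1 entry is -4.

-4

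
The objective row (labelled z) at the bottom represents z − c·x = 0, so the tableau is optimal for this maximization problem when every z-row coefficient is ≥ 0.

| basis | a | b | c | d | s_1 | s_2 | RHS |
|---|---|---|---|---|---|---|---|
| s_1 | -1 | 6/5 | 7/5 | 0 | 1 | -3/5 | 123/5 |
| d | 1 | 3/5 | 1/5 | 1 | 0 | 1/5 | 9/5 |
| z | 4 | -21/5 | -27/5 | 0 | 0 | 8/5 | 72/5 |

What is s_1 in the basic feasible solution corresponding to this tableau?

s_1 is basic (row 1); its value is the RHS of that row, 123/5.

123/5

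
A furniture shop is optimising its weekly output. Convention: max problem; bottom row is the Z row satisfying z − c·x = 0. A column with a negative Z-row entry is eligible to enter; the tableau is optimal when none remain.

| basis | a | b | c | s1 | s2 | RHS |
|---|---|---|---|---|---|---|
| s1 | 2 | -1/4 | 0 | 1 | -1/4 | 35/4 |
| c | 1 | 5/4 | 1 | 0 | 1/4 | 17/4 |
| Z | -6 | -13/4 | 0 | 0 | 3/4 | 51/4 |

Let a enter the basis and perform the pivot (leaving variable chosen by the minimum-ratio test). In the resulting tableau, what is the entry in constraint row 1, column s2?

Ratio test on column a — row 1: (35/4)/2 = 35/8; row 2: (17/4)/1 = 17/4. Minimum is 17/4 at row 2 (c leaves); pivot element 1.
Divide row 2 by 1; eliminate column a from the other rows.
Row 1 update in column s2: -1/4 − 2·(1/4) = -3/4.

-3/4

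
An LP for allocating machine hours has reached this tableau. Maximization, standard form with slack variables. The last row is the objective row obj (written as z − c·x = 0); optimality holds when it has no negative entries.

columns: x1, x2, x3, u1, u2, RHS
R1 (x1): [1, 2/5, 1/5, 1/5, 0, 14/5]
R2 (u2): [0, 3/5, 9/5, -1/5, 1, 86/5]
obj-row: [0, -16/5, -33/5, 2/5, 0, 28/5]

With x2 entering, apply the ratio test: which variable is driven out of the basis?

Column x2 entries and ratios — x1: (14/5)/(2/5) = 7; u2: (86/5)/(3/5) = 86/3.
Smallest ratio is 7 in the row of x1, so x1 leaves.

x1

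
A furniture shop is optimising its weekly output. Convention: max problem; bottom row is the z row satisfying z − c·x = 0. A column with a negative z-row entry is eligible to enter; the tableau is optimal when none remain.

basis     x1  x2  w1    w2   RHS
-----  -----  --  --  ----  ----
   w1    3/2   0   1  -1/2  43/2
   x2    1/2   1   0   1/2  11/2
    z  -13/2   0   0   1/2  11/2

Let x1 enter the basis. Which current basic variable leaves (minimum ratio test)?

x2

Column x1 entries and ratios — w1: (43/2)/(3/2) = 43/3; x2: (11/2)/(1/2) = 11.
Smallest ratio is 11 in the row of x2, so x2 leaves.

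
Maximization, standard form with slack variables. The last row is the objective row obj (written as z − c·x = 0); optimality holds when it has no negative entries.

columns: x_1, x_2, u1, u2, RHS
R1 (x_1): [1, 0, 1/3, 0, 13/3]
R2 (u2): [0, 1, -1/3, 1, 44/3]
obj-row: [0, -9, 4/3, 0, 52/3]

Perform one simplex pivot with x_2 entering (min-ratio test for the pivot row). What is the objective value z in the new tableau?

Ratio test on column x_2 — row 1: entry 0 ≤ 0; row 2: (44/3)/1 = 44/3. Minimum is 44/3 at row 2 (u2 leaves); pivot element 1.
Pivot on row 2; the obj-row RHS becomes 52/3 − (-9)·(44/3) = 448/3.

448/3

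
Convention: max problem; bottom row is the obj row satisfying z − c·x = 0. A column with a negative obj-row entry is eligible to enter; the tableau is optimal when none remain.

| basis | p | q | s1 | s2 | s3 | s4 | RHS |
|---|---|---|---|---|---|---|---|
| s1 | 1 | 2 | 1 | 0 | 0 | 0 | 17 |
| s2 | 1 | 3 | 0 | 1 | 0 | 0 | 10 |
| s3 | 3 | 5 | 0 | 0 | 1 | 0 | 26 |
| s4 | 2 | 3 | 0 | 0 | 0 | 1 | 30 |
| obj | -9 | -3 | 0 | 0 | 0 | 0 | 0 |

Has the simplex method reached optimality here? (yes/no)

no

The obj-row has a negative entry -9 in column p, so it is not optimal.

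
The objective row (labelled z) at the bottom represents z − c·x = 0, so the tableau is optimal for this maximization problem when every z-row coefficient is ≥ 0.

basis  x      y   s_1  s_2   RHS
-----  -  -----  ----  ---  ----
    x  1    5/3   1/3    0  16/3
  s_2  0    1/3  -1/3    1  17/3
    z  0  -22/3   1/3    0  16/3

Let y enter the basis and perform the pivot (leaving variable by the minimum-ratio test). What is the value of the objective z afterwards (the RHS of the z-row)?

Ratio test on column y — row 1: (16/3)/(5/3) = 16/5; row 2: (17/3)/(1/3) = 17. Minimum is 16/5 at row 1 (x leaves); pivot element 5/3.
Pivot on row 1; the z-row RHS becomes 16/3 − (-22/3)·(16/5) = 144/5.

144/5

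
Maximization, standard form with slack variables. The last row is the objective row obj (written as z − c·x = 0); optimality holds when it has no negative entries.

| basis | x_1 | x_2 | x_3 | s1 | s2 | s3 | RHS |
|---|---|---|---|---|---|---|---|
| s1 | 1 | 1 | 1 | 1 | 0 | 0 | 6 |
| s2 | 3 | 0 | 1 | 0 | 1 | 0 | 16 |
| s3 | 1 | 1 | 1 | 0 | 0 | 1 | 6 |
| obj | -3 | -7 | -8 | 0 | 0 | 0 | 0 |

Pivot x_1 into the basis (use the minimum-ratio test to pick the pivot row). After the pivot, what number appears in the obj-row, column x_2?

-7

Ratio test on column x_1 — row 1: 6/1 = 6; row 2: 16/3 = 16/3; row 3: 6/1 = 6. Minimum is 16/3 at row 2 (s2 leaves); pivot element 3.
Divide row 2 by 3; eliminate column x_1 from the other rows.
obj-row update in column x_2: -7 − (-3)·0 = -7.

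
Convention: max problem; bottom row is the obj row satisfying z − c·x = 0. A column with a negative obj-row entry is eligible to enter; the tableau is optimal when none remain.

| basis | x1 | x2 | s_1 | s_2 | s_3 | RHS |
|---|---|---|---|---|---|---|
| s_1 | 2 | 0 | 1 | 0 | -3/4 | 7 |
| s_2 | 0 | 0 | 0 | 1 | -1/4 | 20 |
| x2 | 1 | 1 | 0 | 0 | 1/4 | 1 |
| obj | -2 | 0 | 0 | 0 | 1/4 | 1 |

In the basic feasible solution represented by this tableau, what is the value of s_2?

20

s_2 is basic (row 2); its value is the RHS of that row, 20.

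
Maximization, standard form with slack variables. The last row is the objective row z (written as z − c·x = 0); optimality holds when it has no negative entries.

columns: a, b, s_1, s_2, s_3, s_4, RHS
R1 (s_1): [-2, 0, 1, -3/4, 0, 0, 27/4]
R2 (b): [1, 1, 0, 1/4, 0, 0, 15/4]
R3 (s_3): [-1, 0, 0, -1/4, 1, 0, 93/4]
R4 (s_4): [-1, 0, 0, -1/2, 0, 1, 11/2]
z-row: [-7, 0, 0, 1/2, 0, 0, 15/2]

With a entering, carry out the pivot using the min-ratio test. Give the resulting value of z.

Ratio test on column a — row 1: entry -2 ≤ 0; row 2: (15/4)/1 = 15/4; row 3: entry -1 ≤ 0; row 4: entry -1 ≤ 0. Minimum is 15/4 at row 2 (b leaves); pivot element 1.
Pivot on row 2; the z-row RHS becomes 15/2 − (-7)·(15/4) = 135/4.

135/4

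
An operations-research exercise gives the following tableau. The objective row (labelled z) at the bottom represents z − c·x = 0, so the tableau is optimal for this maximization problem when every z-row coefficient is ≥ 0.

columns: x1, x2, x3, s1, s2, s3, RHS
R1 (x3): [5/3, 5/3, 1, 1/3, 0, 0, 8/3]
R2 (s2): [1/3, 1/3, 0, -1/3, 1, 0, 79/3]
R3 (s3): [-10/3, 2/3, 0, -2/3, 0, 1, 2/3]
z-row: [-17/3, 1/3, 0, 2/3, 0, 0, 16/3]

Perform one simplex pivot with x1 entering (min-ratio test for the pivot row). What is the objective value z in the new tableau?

Ratio test on column x1 — row 1: (8/3)/(5/3) = 8/5; row 2: (79/3)/(1/3) = 79; row 3: entry -10/3 ≤ 0. Minimum is 8/5 at row 1 (x3 leaves); pivot element 5/3.
Pivot on row 1; the z-row RHS becomes 16/3 − (-17/3)·(8/5) = 72/5.

72/5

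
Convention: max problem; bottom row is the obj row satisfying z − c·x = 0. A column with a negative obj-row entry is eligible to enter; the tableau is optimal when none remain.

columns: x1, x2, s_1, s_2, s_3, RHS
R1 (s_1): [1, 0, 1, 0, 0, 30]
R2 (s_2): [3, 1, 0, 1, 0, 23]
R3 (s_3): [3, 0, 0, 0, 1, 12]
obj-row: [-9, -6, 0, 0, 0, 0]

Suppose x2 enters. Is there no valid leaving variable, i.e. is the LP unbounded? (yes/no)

no

Column x2 has positive entries in row(s) 2, so the ratio test bounds it — not unbounded.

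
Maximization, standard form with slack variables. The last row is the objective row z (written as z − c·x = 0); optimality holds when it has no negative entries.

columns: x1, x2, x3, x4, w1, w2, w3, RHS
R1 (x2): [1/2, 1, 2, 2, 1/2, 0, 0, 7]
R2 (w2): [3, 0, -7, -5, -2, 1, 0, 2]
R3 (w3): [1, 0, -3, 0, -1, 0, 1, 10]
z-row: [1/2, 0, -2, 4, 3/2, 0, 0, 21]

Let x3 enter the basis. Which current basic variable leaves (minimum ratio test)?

Column x3 entries and ratios — x2: 7/2 = 7/2; w2: -7 ≤ 0, skip; w3: -3 ≤ 0, skip.
Smallest ratio is 7/2 in the row of x2, so x2 leaves.

x2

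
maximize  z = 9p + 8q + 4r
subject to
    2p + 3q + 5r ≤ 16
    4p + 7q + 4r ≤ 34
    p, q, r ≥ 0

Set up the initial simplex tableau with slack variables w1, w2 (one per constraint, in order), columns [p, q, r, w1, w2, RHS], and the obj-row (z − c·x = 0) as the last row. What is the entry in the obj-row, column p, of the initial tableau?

The obj-row carries the negated objective coefficients: the p entry is -9.

-9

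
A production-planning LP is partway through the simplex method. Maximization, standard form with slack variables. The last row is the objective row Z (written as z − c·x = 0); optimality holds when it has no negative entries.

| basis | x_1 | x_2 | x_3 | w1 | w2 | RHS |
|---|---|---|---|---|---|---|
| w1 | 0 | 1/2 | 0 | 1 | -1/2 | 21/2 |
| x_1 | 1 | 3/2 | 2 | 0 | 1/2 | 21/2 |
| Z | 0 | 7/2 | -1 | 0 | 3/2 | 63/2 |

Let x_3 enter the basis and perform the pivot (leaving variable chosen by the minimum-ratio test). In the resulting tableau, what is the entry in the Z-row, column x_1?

1/2

Ratio test on column x_3 — row 1: entry 0 ≤ 0; row 2: (21/2)/2 = 21/4. Minimum is 21/4 at row 2 (x_1 leaves); pivot element 2.
Divide row 2 by 2; eliminate column x_3 from the other rows.
Z-row update in column x_1: 0 − (-1)·(1/2) = 1/2.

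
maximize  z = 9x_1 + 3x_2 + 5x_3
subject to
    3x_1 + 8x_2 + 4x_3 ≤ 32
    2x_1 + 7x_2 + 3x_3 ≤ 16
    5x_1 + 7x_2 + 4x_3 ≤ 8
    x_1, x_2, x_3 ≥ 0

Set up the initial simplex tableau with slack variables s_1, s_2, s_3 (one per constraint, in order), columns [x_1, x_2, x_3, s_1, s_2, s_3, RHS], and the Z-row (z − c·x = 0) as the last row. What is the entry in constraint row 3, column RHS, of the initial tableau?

8

The RHS of constraint 3 is b_3 = 8.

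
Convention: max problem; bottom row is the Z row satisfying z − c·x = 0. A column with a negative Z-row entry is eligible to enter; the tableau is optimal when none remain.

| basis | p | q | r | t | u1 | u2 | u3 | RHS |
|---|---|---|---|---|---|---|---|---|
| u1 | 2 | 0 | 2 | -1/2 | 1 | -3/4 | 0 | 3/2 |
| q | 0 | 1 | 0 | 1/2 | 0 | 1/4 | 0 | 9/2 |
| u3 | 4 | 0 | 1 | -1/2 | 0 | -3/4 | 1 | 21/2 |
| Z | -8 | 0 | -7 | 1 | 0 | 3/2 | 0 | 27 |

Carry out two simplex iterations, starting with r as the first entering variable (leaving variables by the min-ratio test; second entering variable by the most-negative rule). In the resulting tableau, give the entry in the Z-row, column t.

3/2

Ratio test on column r — row 1: (3/2)/2 = 3/4; row 2: entry 0 ≤ 0; row 3: (21/2)/1 = 21/2. Minimum is 3/4 at row 1 (u1 leaves); pivot element 2.
Divide row 1 by 2; eliminate column r from the other rows.
Second iteration: most negative Z-row entry is -9/8 in column u2, so u2 enters.
Ratio test on column u2 — row 1: entry -3/8 ≤ 0; row 2: (9/2)/(1/4) = 18; row 3: entry -3/8 ≤ 0. Minimum is 18 at row 2 (q leaves); pivot element 1/4.
Divide row 2 by 1/4; eliminate column u2 from the other rows.
After both pivots, the entry at the Z-row, column t is 3/2.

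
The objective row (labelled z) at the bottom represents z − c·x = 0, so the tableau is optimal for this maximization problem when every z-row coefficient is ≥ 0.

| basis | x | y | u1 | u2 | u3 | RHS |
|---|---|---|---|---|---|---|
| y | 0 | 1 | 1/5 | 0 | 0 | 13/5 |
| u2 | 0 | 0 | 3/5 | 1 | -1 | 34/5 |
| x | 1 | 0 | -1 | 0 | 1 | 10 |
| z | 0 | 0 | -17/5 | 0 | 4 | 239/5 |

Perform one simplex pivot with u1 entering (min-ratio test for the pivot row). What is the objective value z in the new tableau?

Ratio test on column u1 — row 1: (13/5)/(1/5) = 13; row 2: (34/5)/(3/5) = 34/3; row 3: entry -1 ≤ 0. Minimum is 34/3 at row 2 (u2 leaves); pivot element 3/5.
Pivot on row 2; the z-row RHS becomes 239/5 − (-17/5)·(34/3) = 259/3.

259/3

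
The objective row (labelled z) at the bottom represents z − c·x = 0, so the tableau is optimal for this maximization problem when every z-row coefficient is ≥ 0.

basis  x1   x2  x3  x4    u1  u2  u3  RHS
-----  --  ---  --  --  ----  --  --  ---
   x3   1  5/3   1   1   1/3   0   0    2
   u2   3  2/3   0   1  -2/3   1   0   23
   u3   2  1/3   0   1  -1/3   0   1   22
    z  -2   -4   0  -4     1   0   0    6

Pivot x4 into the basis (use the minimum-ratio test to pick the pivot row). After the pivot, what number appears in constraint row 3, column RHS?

Ratio test on column x4 — row 1: 2/1 = 2; row 2: 23/1 = 23; row 3: 22/1 = 22. Minimum is 2 at row 1 (x3 leaves); pivot element 1.
Divide row 1 by 1; eliminate column x4 from the other rows.
Row 3 update in column RHS: 22 − 1·2 = 20.

20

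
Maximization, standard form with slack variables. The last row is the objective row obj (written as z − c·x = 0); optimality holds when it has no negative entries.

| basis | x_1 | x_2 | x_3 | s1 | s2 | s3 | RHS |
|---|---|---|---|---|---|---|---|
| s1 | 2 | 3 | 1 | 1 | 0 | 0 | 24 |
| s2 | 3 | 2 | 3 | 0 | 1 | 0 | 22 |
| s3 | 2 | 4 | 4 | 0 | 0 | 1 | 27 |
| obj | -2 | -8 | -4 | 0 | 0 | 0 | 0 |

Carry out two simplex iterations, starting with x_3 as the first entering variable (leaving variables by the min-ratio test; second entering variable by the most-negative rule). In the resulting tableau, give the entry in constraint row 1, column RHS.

Ratio test on column x_3 — row 1: 24/1 = 24; row 2: 22/3 = 22/3; row 3: 27/4 = 27/4. Minimum is 27/4 at row 3 (s3 leaves); pivot element 4.
Divide row 3 by 4; eliminate column x_3 from the other rows.
Second iteration: most negative obj-row entry is -4 in column x_2, so x_2 enters.
Ratio test on column x_2 — row 1: (69/4)/2 = 69/8; row 2: entry -1 ≤ 0; row 3: (27/4)/1 = 27/4. Minimum is 27/4 at row 3 (x_3 leaves); pivot element 1.
Divide row 3 by 1; eliminate column x_2 from the other rows.
After both pivots, the entry at constraint row 1, column RHS is 15/4.

15/4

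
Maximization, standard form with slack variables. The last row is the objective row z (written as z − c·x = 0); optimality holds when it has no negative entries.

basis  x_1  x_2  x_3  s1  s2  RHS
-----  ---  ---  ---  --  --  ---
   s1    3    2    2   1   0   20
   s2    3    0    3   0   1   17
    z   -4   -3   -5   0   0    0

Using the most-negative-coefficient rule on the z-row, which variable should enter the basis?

x_3

Negative z-row entries: x_1: -4, x_2: -3, x_3: -5.
The most negative is -5 in column x_3, so x_3 enters.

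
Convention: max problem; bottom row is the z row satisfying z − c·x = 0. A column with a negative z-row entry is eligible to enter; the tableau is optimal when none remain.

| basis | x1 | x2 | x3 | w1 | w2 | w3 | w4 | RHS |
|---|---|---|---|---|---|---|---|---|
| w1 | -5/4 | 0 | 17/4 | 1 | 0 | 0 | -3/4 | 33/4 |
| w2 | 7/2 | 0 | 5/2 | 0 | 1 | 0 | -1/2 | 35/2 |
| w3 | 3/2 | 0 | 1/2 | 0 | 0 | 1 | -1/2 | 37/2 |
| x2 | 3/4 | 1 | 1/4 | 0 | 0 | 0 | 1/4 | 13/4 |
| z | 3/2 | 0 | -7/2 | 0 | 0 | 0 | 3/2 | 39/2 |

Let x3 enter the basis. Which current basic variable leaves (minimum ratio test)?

Column x3 entries and ratios — w1: (33/4)/(17/4) = 33/17; w2: (35/2)/(5/2) = 7; w3: (37/2)/(1/2) = 37; x2: (13/4)/(1/4) = 13.
Smallest ratio is 33/17 in the row of w1, so w1 leaves.

w1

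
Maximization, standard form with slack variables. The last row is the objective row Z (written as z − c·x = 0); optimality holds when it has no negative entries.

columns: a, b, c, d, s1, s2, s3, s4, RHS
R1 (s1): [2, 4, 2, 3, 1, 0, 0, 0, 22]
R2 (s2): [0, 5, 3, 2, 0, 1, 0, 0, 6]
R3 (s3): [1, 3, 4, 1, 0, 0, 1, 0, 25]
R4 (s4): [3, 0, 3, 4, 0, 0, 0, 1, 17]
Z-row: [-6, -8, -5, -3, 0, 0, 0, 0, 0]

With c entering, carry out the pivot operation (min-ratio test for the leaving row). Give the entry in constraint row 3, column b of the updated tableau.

-11/3

Ratio test on column c — row 1: 22/2 = 11; row 2: 6/3 = 2; row 3: 25/4 = 25/4; row 4: 17/3 = 17/3. Minimum is 2 at row 2 (s2 leaves); pivot element 3.
Divide row 2 by 3; eliminate column c from the other rows.
Row 3 update in column b: 3 − 4·(5/3) = -11/3.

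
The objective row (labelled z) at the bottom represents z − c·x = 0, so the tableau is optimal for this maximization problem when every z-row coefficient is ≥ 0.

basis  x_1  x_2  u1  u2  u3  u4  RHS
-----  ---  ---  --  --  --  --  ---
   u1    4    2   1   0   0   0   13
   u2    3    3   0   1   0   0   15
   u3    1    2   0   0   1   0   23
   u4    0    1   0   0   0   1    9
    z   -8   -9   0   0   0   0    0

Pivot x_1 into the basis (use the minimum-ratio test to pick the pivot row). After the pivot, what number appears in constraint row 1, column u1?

1/4

Ratio test on column x_1 — row 1: 13/4 = 13/4; row 2: 15/3 = 5; row 3: 23/1 = 23; row 4: entry 0 ≤ 0. Minimum is 13/4 at row 1 (u1 leaves); pivot element 4.
Divide row 1 by 4; eliminate column x_1 from the other rows.
In the new row 1, the u1 entry is the old entry divided by the pivot: 1/4 = 1/4.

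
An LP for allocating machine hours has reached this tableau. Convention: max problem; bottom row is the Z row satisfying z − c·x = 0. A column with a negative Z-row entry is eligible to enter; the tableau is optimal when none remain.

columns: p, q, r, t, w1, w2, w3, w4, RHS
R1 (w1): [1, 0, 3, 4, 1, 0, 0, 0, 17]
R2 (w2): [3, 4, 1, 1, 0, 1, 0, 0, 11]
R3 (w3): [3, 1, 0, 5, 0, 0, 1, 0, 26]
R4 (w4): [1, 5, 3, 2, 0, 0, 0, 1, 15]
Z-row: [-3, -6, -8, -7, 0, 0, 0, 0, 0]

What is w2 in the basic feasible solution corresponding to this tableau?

11

w2 is basic (row 2); its value is the RHS of that row, 11.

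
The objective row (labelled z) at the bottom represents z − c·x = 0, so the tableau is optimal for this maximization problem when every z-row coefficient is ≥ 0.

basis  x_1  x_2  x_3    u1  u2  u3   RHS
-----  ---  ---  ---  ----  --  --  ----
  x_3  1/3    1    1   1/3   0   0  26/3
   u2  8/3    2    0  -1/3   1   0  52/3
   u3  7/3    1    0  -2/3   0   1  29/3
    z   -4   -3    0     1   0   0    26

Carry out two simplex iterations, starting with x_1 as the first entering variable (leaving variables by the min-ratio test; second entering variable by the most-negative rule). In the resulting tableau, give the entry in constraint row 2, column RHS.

22/3

Ratio test on column x_1 — row 1: (26/3)/(1/3) = 26; row 2: (52/3)/(8/3) = 13/2; row 3: (29/3)/(7/3) = 29/7. Minimum is 29/7 at row 3 (u3 leaves); pivot element 7/3.
Divide row 3 by 7/3; eliminate column x_1 from the other rows.
Second iteration: most negative z-row entry is -9/7 in column x_2, so x_2 enters.
Ratio test on column x_2 — row 1: (51/7)/(6/7) = 17/2; row 2: (44/7)/(6/7) = 22/3; row 3: (29/7)/(3/7) = 29/3. Minimum is 22/3 at row 2 (u2 leaves); pivot element 6/7.
Divide row 2 by 6/7; eliminate column x_2 from the other rows.
After both pivots, the entry at constraint row 2, column RHS is 22/3.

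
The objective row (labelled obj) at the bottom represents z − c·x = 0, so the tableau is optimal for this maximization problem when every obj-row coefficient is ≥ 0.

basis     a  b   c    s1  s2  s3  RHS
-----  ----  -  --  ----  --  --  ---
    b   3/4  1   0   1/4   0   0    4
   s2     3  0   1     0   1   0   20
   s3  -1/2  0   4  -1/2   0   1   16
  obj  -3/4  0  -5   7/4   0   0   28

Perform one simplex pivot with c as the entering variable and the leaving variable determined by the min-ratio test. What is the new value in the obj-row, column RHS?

Ratio test on column c — row 1: entry 0 ≤ 0; row 2: 20/1 = 20; row 3: 16/4 = 4. Minimum is 4 at row 3 (s3 leaves); pivot element 4.
Divide row 3 by 4; eliminate column c from the other rows.
obj-row update in column RHS: 28 − (-5)·4 = 48.

48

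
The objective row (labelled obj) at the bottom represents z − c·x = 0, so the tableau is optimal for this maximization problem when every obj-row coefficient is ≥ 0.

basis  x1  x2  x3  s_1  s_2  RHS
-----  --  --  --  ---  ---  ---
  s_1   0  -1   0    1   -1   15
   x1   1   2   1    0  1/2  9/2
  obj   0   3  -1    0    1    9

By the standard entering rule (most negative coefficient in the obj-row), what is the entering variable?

x3

Negative obj-row entries: x3: -1.
The most negative is -1 in column x3, so x3 enters.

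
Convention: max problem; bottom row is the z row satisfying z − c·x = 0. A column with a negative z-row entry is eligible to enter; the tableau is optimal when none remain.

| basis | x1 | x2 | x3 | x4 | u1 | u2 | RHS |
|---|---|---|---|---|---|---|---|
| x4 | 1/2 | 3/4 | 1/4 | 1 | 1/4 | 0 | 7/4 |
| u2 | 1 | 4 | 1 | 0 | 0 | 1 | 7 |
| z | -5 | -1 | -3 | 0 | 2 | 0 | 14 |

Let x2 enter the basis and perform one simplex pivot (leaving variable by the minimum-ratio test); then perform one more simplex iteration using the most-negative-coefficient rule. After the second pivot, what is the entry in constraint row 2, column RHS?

Ratio test on column x2 — row 1: (7/4)/(3/4) = 7/3; row 2: 7/4 = 7/4. Minimum is 7/4 at row 2 (u2 leaves); pivot element 4.
Divide row 2 by 4; eliminate column x2 from the other rows.
Second iteration: most negative z-row entry is -19/4 in column x1, so x1 enters.
Ratio test on column x1 — row 1: (7/16)/(5/16) = 7/5; row 2: (7/4)/(1/4) = 7. Minimum is 7/5 at row 1 (x4 leaves); pivot element 5/16.
Divide row 1 by 5/16; eliminate column x1 from the other rows.
After both pivots, the entry at constraint row 2, column RHS is 7/5.

7/5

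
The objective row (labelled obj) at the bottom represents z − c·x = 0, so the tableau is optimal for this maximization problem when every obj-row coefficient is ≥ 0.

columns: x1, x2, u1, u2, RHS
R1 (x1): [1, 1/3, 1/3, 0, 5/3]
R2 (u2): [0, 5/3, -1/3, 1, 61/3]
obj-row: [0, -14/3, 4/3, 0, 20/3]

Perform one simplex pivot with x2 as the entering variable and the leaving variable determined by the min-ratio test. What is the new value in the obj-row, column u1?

Ratio test on column x2 — row 1: (5/3)/(1/3) = 5; row 2: (61/3)/(5/3) = 61/5. Minimum is 5 at row 1 (x1 leaves); pivot element 1/3.
Divide row 1 by 1/3; eliminate column x2 from the other rows.
obj-row update in column u1: 4/3 − (-14/3)·1 = 6.

6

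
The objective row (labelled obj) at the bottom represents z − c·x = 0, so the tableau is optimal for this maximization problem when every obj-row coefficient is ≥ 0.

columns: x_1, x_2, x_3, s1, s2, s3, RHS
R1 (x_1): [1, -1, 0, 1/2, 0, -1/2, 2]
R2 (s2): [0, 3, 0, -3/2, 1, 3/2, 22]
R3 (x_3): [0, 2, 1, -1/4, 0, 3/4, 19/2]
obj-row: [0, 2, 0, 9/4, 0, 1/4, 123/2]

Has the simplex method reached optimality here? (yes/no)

yes

Every obj-row coefficient is ≥ 0, so the tableau is optimal.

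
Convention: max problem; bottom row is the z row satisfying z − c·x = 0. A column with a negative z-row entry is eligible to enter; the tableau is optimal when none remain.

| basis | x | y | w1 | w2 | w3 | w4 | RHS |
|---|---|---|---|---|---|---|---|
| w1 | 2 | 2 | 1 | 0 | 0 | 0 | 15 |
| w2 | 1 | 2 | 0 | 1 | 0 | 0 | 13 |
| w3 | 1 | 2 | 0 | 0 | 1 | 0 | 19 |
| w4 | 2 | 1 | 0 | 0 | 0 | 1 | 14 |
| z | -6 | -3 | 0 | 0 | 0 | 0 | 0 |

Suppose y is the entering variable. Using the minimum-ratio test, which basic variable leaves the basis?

w2

Column y entries and ratios — w1: 15/2 = 15/2; w2: 13/2 = 13/2; w3: 19/2 = 19/2; w4: 14/1 = 14.
Smallest ratio is 13/2 in the row of w2, so w2 leaves.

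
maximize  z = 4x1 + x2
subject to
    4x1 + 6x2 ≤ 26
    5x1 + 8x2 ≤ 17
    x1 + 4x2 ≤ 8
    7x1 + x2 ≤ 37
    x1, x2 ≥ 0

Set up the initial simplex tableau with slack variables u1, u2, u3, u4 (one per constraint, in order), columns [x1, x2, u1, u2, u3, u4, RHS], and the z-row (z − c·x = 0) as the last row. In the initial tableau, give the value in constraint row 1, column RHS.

26

The RHS of constraint 1 is b_1 = 26.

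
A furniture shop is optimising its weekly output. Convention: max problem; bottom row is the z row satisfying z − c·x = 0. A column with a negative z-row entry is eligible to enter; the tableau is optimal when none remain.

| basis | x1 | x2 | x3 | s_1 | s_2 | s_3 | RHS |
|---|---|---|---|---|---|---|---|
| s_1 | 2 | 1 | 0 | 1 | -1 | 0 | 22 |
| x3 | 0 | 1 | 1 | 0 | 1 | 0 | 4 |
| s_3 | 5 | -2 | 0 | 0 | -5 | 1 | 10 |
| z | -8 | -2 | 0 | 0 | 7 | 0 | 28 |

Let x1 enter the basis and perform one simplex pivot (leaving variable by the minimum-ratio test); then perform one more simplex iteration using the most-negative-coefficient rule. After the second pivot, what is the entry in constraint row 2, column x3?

Ratio test on column x1 — row 1: 22/2 = 11; row 2: entry 0 ≤ 0; row 3: 10/5 = 2. Minimum is 2 at row 3 (s_3 leaves); pivot element 5.
Divide row 3 by 5; eliminate column x1 from the other rows.
Second iteration: most negative z-row entry is -26/5 in column x2, so x2 enters.
Ratio test on column x2 — row 1: 18/(9/5) = 10; row 2: 4/1 = 4; row 3: entry -2/5 ≤ 0. Minimum is 4 at row 2 (x3 leaves); pivot element 1.
Divide row 2 by 1; eliminate column x2 from the other rows.
After both pivots, the entry at constraint row 2, column x3 is 1.

1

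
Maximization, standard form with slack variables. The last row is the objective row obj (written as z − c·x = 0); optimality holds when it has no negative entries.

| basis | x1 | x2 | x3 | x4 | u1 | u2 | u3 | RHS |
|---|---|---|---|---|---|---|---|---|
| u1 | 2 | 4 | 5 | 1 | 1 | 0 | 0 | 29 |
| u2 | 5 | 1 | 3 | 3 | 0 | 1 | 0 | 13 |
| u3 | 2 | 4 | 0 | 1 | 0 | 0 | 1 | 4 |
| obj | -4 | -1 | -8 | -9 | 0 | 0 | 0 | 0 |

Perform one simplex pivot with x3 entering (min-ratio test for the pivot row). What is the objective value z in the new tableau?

Ratio test on column x3 — row 1: 29/5 = 29/5; row 2: 13/3 = 13/3; row 3: entry 0 ≤ 0. Minimum is 13/3 at row 2 (u2 leaves); pivot element 3.
Pivot on row 2; the obj-row RHS becomes 0 − (-8)·(13/3) = 104/3.

104/3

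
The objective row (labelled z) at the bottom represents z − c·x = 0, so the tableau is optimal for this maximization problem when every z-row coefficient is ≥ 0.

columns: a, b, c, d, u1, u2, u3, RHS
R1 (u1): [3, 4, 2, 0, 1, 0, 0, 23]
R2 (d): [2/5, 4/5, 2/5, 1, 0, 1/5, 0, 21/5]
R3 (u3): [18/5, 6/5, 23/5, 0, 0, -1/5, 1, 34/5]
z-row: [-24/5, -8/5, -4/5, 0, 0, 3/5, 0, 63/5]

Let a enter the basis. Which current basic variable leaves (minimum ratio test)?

Column a entries and ratios — u1: 23/3 = 23/3; d: (21/5)/(2/5) = 21/2; u3: (34/5)/(18/5) = 17/9.
Smallest ratio is 17/9 in the row of u3, so u3 leaves.

u3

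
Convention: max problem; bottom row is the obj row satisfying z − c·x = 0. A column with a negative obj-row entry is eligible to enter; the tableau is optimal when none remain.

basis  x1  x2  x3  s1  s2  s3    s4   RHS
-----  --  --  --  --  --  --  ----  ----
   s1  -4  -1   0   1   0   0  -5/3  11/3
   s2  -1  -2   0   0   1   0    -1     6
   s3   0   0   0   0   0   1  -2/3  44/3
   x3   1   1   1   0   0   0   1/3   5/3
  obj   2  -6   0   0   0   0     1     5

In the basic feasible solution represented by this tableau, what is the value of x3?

x3 is basic (row 4); its value is the RHS of that row, 5/3.

5/3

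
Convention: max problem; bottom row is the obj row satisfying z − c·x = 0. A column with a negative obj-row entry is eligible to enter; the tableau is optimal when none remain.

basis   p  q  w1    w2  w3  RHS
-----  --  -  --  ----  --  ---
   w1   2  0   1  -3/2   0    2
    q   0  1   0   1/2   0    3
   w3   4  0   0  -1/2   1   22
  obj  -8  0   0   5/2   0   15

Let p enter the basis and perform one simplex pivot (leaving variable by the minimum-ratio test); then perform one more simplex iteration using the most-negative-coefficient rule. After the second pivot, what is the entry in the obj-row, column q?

7

Ratio test on column p — row 1: 2/2 = 1; row 2: entry 0 ≤ 0; row 3: 22/4 = 11/2. Minimum is 1 at row 1 (w1 leaves); pivot element 2.
Divide row 1 by 2; eliminate column p from the other rows.
Second iteration: most negative obj-row entry is -7/2 in column w2, so w2 enters.
Ratio test on column w2 — row 1: entry -3/4 ≤ 0; row 2: 3/(1/2) = 6; row 3: 18/(5/2) = 36/5. Minimum is 6 at row 2 (q leaves); pivot element 1/2.
Divide row 2 by 1/2; eliminate column w2 from the other rows.
After both pivots, the entry at the obj-row, column q is 7.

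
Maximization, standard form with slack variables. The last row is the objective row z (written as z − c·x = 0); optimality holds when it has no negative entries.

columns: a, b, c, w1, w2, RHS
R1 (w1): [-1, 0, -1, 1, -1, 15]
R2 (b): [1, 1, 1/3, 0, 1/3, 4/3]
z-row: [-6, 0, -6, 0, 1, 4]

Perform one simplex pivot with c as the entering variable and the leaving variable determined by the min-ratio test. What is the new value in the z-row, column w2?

7

Ratio test on column c — row 1: entry -1 ≤ 0; row 2: (4/3)/(1/3) = 4. Minimum is 4 at row 2 (b leaves); pivot element 1/3.
Divide row 2 by 1/3; eliminate column c from the other rows.
z-row update in column w2: 1 − (-6)·1 = 7.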